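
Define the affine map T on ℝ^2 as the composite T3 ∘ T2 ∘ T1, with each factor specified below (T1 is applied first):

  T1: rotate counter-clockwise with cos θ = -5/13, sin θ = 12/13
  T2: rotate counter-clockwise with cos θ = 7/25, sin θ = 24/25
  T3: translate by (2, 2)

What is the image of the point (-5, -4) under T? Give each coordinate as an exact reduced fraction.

T(p) = (2121/325, 2122/325)

T1 rotate counter-clockwise with cos θ = -5/13, sin θ = 12/13: (-5, -4) → (73/13, -40/13)
T2 rotate counter-clockwise with cos θ = 7/25, sin θ = 24/25: (73/13, -40/13) → (1471/325, 1472/325)
T3 translate by (2, 2): (1471/325, 1472/325) → (2121/325, 2122/325)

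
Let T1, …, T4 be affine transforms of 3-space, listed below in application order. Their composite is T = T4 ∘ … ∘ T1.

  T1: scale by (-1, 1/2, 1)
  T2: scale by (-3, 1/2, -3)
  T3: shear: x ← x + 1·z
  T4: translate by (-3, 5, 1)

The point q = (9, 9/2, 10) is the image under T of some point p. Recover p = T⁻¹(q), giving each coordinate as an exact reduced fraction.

p = (1, -2, -3)

T1 = [-1 0 0 0; 0 1/2 0 0; 0 0 1 0; 0 0 0 1]
T2·T1 = [3 0 0 0; 0 1/4 0 0; 0 0 -3 0; 0 0 0 1]
T3·…·T1 = [3 0 -3 0; 0 1/4 0 0; 0 0 -3 0; 0 0 0 1]
T4·…·T1 = [3 0 -3 -3; 0 1/4 0 5; 0 0 -3 1; 0 0 0 1]
det M = -9/4; M⁻¹ = [1/3 0 -1/3 4/3; 0 4 0 -20; 0 0 -1/3 1/3; 0 0 0 1]
M⁻¹ · (9, 9/2, 10)ᵀ = (1, -2, -3)ᵀ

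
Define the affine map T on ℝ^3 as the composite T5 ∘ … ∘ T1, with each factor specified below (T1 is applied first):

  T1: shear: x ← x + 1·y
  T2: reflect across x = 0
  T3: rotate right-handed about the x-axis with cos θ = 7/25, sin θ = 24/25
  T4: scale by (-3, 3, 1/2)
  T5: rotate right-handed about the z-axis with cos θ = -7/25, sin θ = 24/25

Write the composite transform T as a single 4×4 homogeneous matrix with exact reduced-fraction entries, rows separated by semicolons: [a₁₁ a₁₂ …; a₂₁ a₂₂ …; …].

T = [-21/25 -1029/625 1728/625 0; 72/25 1653/625 504/625 0; 0 12/25 7/50 0; 0 0 0 1]

T1 = [1 1 0 0; 0 1 0 0; 0 0 1 0; 0 0 0 1]
T2·T1 = [-1 -1 0 0; 0 1 0 0; 0 0 1 0; 0 0 0 1]
T3·…·T1 = [-1 -1 0 0; 0 7/25 -24/25 0; 0 24/25 7/25 0; 0 0 0 1]
T4·…·T1 = [3 3 0 0; 0 21/25 -72/25 0; 0 12/25 7/50 0; 0 0 0 1]
T5·…·T1 = [-21/25 -1029/625 1728/625 0; 72/25 1653/625 504/625 0; 0 12/25 7/50 0; 0 0 0 1]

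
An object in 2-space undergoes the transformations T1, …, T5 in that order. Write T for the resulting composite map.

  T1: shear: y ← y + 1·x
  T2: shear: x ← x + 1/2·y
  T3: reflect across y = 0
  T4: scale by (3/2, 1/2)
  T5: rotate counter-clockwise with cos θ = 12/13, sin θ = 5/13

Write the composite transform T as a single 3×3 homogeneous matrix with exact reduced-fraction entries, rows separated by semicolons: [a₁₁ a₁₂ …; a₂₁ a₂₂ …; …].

T1 = [1 0 0; 1 1 0; 0 0 1]
T2·T1 = [3/2 1/2 0; 1 1 0; 0 0 1]
T3·…·T1 = [3/2 1/2 0; -1 -1 0; 0 0 1]
T4·…·T1 = [9/4 3/4 0; -1/2 -1/2 0; 0 0 1]
T5·…·T1 = [59/26 23/26 0; 21/52 -9/52 0; 0 0 1]

T = [59/26 23/26 0; 21/52 -9/52 0; 0 0 1]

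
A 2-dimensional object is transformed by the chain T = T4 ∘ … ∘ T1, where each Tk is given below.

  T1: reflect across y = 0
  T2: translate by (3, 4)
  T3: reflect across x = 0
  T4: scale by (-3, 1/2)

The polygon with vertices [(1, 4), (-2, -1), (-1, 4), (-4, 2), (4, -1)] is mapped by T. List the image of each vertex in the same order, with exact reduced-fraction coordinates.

image vertices: (12, 0), (3, 5/2), (6, 0), (-3, 1), (21, 5/2)

T1 reflect across y = 0: (1, 4) → (1, -4); (-2, -1) → (-2, 1); (-1, 4) → (-1, -4); (-4, 2) → (-4, -2); (4, -1) → (4, 1)
T2 translate by (3, 4): (1, -4) → (4, 0); (-2, 1) → (1, 5); (-1, -4) → (2, 0); (-4, -2) → (-1, 2); (4, 1) → (7, 5)
T3 reflect across x = 0: (4, 0) → (-4, 0); (1, 5) → (-1, 5); (2, 0) → (-2, 0); (-1, 2) → (1, 2); (7, 5) → (-7, 5)
T4 scale by (-3, 1/2): (-4, 0) → (12, 0); (-1, 5) → (3, 5/2); (-2, 0) → (6, 0); (1, 2) → (-3, 1); (-7, 5) → (21, 5/2)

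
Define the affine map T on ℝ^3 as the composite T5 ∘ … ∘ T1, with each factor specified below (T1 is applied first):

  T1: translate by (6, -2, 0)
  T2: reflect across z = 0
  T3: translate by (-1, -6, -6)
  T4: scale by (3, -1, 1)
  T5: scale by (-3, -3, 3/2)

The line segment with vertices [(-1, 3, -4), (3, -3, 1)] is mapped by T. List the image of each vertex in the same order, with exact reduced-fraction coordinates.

T1 translate by (6, -2, 0): (-1, 3, -4) → (5, 1, -4); (3, -3, 1) → (9, -5, 1)
T2 reflect across z = 0: (5, 1, -4) → (5, 1, 4); (9, -5, 1) → (9, -5, -1)
T3 translate by (-1, -6, -6): (5, 1, 4) → (4, -5, -2); (9, -5, -1) → (8, -11, -7)
T4 scale by (3, -1, 1): (4, -5, -2) → (12, 5, -2); (8, -11, -7) → (24, 11, -7)
T5 scale by (-3, -3, 3/2): (12, 5, -2) → (-36, -15, -3); (24, 11, -7) → (-72, -33, -21/2)

image vertices: (-36, -15, -3), (-72, -33, -21/2)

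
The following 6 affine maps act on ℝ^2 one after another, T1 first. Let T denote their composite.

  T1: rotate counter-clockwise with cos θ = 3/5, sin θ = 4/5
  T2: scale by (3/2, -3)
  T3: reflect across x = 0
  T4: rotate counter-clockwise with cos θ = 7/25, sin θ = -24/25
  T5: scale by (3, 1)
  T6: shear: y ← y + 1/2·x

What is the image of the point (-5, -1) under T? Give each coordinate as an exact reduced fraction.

T(p) = (10629/250, 10977/500)

T1 rotate counter-clockwise with cos θ = 3/5, sin θ = 4/5: (-5, -1) → (-11/5, -23/5)
T2 scale by (3/2, -3): (-11/5, -23/5) → (-33/10, 69/5)
T3 reflect across x = 0: (-33/10, 69/5) → (33/10, 69/5)
T4 rotate counter-clockwise with cos θ = 7/25, sin θ = -24/25: (33/10, 69/5) → (3543/250, 87/125)
T5 scale by (3, 1): (3543/250, 87/125) → (10629/250, 87/125)
T6 shear: y ← y + 1/2·x: (10629/250, 87/125) → (10629/250, 10977/500)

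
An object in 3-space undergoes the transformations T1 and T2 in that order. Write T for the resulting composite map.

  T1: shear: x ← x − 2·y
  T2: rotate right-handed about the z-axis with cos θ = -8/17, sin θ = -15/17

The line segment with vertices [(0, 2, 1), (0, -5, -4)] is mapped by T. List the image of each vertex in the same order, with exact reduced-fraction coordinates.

T1 shear: x ← x − 2·y: (0, 2, 1) → (-4, 2, 1); (0, -5, -4) → (10, -5, -4)
T2 rotate right-handed about the z-axis with cos θ = -8/17, sin θ = -15/17: (-4, 2, 1) → (62/17, 44/17, 1); (10, -5, -4) → (-155/17, -110/17, -4)

image vertices: (62/17, 44/17, 1), (-155/17, -110/17, -4)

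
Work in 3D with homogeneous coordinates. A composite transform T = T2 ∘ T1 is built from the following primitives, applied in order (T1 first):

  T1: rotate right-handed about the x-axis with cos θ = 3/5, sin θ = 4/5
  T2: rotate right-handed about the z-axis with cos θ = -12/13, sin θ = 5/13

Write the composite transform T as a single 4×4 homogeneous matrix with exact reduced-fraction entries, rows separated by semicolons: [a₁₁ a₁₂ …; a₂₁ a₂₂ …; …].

T = [-12/13 -3/13 4/13 0; 5/13 -36/65 48/65 0; 0 4/5 3/5 0; 0 0 0 1]

T1 = [1 0 0 0; 0 3/5 -4/5 0; 0 4/5 3/5 0; 0 0 0 1]
T2·T1 = [-12/13 -3/13 4/13 0; 5/13 -36/65 48/65 0; 0 4/5 3/5 0; 0 0 0 1]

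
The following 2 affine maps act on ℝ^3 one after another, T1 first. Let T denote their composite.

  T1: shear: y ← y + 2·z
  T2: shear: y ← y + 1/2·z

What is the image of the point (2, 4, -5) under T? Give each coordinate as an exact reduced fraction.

T1 shear: y ← y + 2·z: (2, 4, -5) → (2, -6, -5)
T2 shear: y ← y + 1/2·z: (2, -6, -5) → (2, -17/2, -5)

T(p) = (2, -17/2, -5)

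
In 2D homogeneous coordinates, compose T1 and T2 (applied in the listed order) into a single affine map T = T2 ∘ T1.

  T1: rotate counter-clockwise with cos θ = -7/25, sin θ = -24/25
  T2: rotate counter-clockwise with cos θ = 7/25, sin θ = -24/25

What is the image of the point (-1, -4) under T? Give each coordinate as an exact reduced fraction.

T1 rotate counter-clockwise with cos θ = -7/25, sin θ = -24/25: (-1, -4) → (-89/25, 52/25)
T2 rotate counter-clockwise with cos θ = 7/25, sin θ = -24/25: (-89/25, 52/25) → (1, 4)

T(p) = (1, 4)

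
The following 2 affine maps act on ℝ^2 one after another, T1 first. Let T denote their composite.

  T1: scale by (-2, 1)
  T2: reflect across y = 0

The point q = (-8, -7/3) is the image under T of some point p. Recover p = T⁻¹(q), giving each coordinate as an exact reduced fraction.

p = (4, 7/3)

T1 = [-2 0 0; 0 1 0; 0 0 1]
T2·T1 = [-2 0 0; 0 -1 0; 0 0 1]
det M = 2; M⁻¹ = [-1/2 0 0; 0 -1 0; 0 0 1]
M⁻¹ · (-8, -7/3)ᵀ = (4, 7/3)ᵀ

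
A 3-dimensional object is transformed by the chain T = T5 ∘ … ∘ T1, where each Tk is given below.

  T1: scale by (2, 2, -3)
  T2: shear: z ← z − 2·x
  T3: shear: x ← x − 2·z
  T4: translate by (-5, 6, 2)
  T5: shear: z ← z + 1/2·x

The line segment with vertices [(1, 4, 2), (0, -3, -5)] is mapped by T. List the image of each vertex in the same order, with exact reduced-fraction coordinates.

image vertices: (17, 14, 1/2), (-35, 0, -1/2)

T1 scale by (2, 2, -3): (1, 4, 2) → (2, 8, -6); (0, -3, -5) → (0, -6, 15)
T2 shear: z ← z − 2·x: (2, 8, -6) → (2, 8, -10); (0, -6, 15) → (0, -6, 15)
T3 shear: x ← x − 2·z: (2, 8, -10) → (22, 8, -10); (0, -6, 15) → (-30, -6, 15)
T4 translate by (-5, 6, 2): (22, 8, -10) → (17, 14, -8); (-30, -6, 15) → (-35, 0, 17)
T5 shear: z ← z + 1/2·x: (17, 14, -8) → (17, 14, 1/2); (-35, 0, 17) → (-35, 0, -1/2)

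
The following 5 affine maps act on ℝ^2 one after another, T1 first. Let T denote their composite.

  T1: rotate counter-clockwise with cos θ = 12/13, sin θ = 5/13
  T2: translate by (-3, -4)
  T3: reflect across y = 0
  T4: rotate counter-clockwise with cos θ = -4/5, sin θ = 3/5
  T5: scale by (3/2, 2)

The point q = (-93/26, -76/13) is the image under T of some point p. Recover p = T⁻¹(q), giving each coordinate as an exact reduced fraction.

T1 = [12/13 -5/13 0; 5/13 12/13 0; 0 0 1]
T2·T1 = [12/13 -5/13 -3; 5/13 12/13 -4; 0 0 1]
T3·…·T1 = [12/13 -5/13 -3; -5/13 -12/13 4; 0 0 1]
T4·…·T1 = [-33/65 56/65 0; 56/65 33/65 -5; 0 0 1]
T5·…·T1 = [-99/130 84/65 0; 112/65 66/65 -10; 0 0 1]
det M = -3; M⁻¹ = [-22/65 28/65 56/13; 112/195 33/130 33/13; 0 0 1]
M⁻¹ · (-93/26, -76/13)ᵀ = (3, -1)ᵀ

p = (3, -1)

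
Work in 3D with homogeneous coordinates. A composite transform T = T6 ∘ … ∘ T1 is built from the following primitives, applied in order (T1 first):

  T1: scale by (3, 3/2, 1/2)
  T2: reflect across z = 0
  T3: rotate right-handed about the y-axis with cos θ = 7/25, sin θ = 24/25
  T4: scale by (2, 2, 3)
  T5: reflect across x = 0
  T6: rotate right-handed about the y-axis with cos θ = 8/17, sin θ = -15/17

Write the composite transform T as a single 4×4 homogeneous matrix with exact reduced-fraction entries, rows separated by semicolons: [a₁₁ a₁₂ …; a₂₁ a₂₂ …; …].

T = [2904/425 0 699/850 0; 0 3 0 0; -2358/425 0 276/425 0; 0 0 0 1]

T1 = [3 0 0 0; 0 3/2 0 0; 0 0 1/2 0; 0 0 0 1]
T2·T1 = [3 0 0 0; 0 3/2 0 0; 0 0 -1/2 0; 0 0 0 1]
T3·…·T1 = [21/25 0 -12/25 0; 0 3/2 0 0; -72/25 0 -7/50 0; 0 0 0 1]
T4·…·T1 = [42/25 0 -24/25 0; 0 3 0 0; -216/25 0 -21/50 0; 0 0 0 1]
T5·…·T1 = [-42/25 0 24/25 0; 0 3 0 0; -216/25 0 -21/50 0; 0 0 0 1]
T6·…·T1 = [2904/425 0 699/850 0; 0 3 0 0; -2358/425 0 276/425 0; 0 0 0 1]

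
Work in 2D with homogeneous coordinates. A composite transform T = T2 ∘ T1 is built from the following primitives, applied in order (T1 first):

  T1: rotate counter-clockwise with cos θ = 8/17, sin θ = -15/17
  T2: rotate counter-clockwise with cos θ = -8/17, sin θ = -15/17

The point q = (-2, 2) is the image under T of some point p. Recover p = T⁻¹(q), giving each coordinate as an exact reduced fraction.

p = (2, -2)

T1 = [8/17 15/17 0; -15/17 8/17 0; 0 0 1]
T2·T1 = [-1 0 0; 0 -1 0; 0 0 1]
det M = 1; M⁻¹ = [-1 0 0; 0 -1 0; 0 0 1]
M⁻¹ · (-2, 2)ᵀ = (2, -2)ᵀ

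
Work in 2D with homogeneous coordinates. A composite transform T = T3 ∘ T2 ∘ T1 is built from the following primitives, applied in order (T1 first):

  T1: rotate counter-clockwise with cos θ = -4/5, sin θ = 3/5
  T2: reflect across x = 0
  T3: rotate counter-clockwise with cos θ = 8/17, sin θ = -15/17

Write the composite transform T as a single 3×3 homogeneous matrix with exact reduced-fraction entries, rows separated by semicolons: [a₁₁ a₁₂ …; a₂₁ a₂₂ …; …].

T = [77/85 -36/85 0; -36/85 -77/85 0; 0 0 1]

T1 = [-4/5 -3/5 0; 3/5 -4/5 0; 0 0 1]
T2·T1 = [4/5 3/5 0; 3/5 -4/5 0; 0 0 1]
T3·…·T1 = [77/85 -36/85 0; -36/85 -77/85 0; 0 0 1]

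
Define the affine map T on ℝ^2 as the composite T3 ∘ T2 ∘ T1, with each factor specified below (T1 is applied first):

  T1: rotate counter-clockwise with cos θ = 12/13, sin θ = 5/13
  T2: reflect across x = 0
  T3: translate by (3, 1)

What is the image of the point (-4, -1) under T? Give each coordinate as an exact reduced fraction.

T1 rotate counter-clockwise with cos θ = 12/13, sin θ = 5/13: (-4, -1) → (-43/13, -32/13)
T2 reflect across x = 0: (-43/13, -32/13) → (43/13, -32/13)
T3 translate by (3, 1): (43/13, -32/13) → (82/13, -19/13)

T(p) = (82/13, -19/13)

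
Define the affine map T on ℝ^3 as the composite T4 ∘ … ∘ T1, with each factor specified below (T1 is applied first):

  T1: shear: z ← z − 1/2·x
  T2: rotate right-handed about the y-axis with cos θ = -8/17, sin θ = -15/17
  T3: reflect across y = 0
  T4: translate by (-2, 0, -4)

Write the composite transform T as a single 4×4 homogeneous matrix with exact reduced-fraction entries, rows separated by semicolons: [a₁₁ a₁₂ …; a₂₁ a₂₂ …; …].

T = [-1/34 0 -15/17 -2; 0 -1 0 0; 19/17 0 -8/17 -4; 0 0 0 1]

T1 = [1 0 0 0; 0 1 0 0; -1/2 0 1 0; 0 0 0 1]
T2·T1 = [-1/34 0 -15/17 0; 0 1 0 0; 19/17 0 -8/17 0; 0 0 0 1]
T3·…·T1 = [-1/34 0 -15/17 0; 0 -1 0 0; 19/17 0 -8/17 0; 0 0 0 1]
T4·…·T1 = [-1/34 0 -15/17 -2; 0 -1 0 0; 19/17 0 -8/17 -4; 0 0 0 1]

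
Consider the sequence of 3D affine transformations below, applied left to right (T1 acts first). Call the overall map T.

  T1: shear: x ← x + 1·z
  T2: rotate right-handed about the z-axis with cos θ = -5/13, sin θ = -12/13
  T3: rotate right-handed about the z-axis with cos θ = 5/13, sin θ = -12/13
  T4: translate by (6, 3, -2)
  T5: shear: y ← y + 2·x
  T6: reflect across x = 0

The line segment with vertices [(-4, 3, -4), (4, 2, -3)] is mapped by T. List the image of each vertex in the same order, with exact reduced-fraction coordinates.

image vertices: (-14, 28, -6), (-5, 11, -5)

T1 shear: x ← x + 1·z: (-4, 3, -4) → (-8, 3, -4); (4, 2, -3) → (1, 2, -3)
T2 rotate right-handed about the z-axis with cos θ = -5/13, sin θ = -12/13: (-8, 3, -4) → (76/13, 81/13, -4); (1, 2, -3) → (19/13, -22/13, -3)
T3 rotate right-handed about the z-axis with cos θ = 5/13, sin θ = -12/13: (76/13, 81/13, -4) → (8, -3, -4); (19/13, -22/13, -3) → (-1, -2, -3)
T4 translate by (6, 3, -2): (8, -3, -4) → (14, 0, -6); (-1, -2, -3) → (5, 1, -5)
T5 shear: y ← y + 2·x: (14, 0, -6) → (14, 28, -6); (5, 1, -5) → (5, 11, -5)
T6 reflect across x = 0: (14, 28, -6) → (-14, 28, -6); (5, 11, -5) → (-5, 11, -5)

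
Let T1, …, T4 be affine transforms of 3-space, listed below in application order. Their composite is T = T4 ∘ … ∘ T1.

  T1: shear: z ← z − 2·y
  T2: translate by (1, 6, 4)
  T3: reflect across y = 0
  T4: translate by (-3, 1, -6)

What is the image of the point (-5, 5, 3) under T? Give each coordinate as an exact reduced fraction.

T1 shear: z ← z − 2·y: (-5, 5, 3) → (-5, 5, -7)
T2 translate by (1, 6, 4): (-5, 5, -7) → (-4, 11, -3)
T3 reflect across y = 0: (-4, 11, -3) → (-4, -11, -3)
T4 translate by (-3, 1, -6): (-4, -11, -3) → (-7, -10, -9)

T(p) = (-7, -10, -9)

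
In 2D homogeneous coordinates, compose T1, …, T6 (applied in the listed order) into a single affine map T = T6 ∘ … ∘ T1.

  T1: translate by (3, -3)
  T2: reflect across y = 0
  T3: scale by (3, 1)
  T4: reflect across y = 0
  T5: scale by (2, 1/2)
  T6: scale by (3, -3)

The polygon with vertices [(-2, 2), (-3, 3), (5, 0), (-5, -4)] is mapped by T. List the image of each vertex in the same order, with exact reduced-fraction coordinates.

image vertices: (18, 3/2), (0, 0), (144, 9/2), (-36, 21/2)

T1 translate by (3, -3): (-2, 2) → (1, -1); (-3, 3) → (0, 0); (5, 0) → (8, -3); (-5, -4) → (-2, -7)
T2 reflect across y = 0: (1, -1) → (1, 1); (0, 0) → (0, 0); (8, -3) → (8, 3); (-2, -7) → (-2, 7)
T3 scale by (3, 1): (1, 1) → (3, 1); (0, 0) → (0, 0); (8, 3) → (24, 3); (-2, 7) → (-6, 7)
T4 reflect across y = 0: (3, 1) → (3, -1); (0, 0) → (0, 0); (24, 3) → (24, -3); (-6, 7) → (-6, -7)
T5 scale by (2, 1/2): (3, -1) → (6, -1/2); (0, 0) → (0, 0); (24, -3) → (48, -3/2); (-6, -7) → (-12, -7/2)
T6 scale by (3, -3): (6, -1/2) → (18, 3/2); (0, 0) → (0, 0); (48, -3/2) → (144, 9/2); (-12, -7/2) → (-36, 21/2)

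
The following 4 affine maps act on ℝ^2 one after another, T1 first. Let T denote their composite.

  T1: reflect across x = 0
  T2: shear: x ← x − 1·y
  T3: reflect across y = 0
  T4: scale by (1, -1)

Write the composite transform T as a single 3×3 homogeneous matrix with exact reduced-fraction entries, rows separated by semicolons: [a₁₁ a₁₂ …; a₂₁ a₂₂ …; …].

T1 = [-1 0 0; 0 1 0; 0 0 1]
T2·T1 = [-1 -1 0; 0 1 0; 0 0 1]
T3·…·T1 = [-1 -1 0; 0 -1 0; 0 0 1]
T4·…·T1 = [-1 -1 0; 0 1 0; 0 0 1]

T = [-1 -1 0; 0 1 0; 0 0 1]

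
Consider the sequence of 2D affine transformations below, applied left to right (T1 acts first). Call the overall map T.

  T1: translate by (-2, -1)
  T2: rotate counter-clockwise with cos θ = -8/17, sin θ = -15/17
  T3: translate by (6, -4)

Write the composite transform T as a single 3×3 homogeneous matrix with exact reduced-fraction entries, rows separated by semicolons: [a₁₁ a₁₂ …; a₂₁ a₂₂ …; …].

T1 = [1 0 -2; 0 1 -1; 0 0 1]
T2·T1 = [-8/17 15/17 1/17; -15/17 -8/17 38/17; 0 0 1]
T3·…·T1 = [-8/17 15/17 103/17; -15/17 -8/17 -30/17; 0 0 1]

T = [-8/17 15/17 103/17; -15/17 -8/17 -30/17; 0 0 1]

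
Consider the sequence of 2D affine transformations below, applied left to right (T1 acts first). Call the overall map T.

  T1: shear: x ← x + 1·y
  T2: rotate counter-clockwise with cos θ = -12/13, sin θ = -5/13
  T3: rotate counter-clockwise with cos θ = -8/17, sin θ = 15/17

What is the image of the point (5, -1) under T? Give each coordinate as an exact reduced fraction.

T(p) = (32/13, -43/13)

T1 shear: x ← x + 1·y: (5, -1) → (4, -1)
T2 rotate counter-clockwise with cos θ = -12/13, sin θ = -5/13: (4, -1) → (-53/13, -8/13)
T3 rotate counter-clockwise with cos θ = -8/17, sin θ = 15/17: (-53/13, -8/13) → (32/13, -43/13)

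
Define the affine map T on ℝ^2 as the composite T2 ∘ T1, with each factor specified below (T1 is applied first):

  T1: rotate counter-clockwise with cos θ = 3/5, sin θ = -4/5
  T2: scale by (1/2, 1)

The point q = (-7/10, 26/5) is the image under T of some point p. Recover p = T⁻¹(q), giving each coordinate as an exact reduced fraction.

p = (-5, 2)

T1 = [3/5 4/5 0; -4/5 3/5 0; 0 0 1]
T2·T1 = [3/10 2/5 0; -4/5 3/5 0; 0 0 1]
det M = 1/2; M⁻¹ = [6/5 -4/5 0; 8/5 3/5 0; 0 0 1]
M⁻¹ · (-7/10, 26/5)ᵀ = (-5, 2)ᵀ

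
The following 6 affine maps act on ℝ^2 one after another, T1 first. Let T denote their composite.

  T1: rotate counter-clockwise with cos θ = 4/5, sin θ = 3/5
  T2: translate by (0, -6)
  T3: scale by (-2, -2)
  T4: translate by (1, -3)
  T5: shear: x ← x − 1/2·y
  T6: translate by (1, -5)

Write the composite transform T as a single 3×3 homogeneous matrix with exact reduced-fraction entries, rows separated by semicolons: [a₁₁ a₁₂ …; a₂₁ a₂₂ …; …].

T1 = [4/5 -3/5 0; 3/5 4/5 0; 0 0 1]
T2·T1 = [4/5 -3/5 0; 3/5 4/5 -6; 0 0 1]
T3·…·T1 = [-8/5 6/5 0; -6/5 -8/5 12; 0 0 1]
T4·…·T1 = [-8/5 6/5 1; -6/5 -8/5 9; 0 0 1]
T5·…·T1 = [-1 2 -7/2; -6/5 -8/5 9; 0 0 1]
T6·…·T1 = [-1 2 -5/2; -6/5 -8/5 4; 0 0 1]

T = [-1 2 -5/2; -6/5 -8/5 4; 0 0 1]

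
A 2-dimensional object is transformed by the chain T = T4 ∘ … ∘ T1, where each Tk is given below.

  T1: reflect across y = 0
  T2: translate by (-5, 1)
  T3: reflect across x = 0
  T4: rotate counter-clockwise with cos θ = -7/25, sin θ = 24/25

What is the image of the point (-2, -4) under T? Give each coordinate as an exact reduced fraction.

T(p) = (-169/25, 133/25)

T1 reflect across y = 0: (-2, -4) → (-2, 4)
T2 translate by (-5, 1): (-2, 4) → (-7, 5)
T3 reflect across x = 0: (-7, 5) → (7, 5)
T4 rotate counter-clockwise with cos θ = -7/25, sin θ = 24/25: (7, 5) → (-169/25, 133/25)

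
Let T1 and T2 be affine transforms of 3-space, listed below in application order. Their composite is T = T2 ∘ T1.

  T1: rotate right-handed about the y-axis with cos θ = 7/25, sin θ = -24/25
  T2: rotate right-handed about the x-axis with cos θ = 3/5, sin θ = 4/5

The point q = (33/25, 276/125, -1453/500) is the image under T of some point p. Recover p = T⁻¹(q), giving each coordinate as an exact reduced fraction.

T1 = [7/25 0 -24/25 0; 0 1 0 0; 24/25 0 7/25 0; 0 0 0 1]
T2·T1 = [7/25 0 -24/25 0; -96/125 3/5 -28/125 0; 72/125 4/5 21/125 0; 0 0 0 1]
det M = 1; M⁻¹ = [7/25 -96/125 72/125 0; 0 3/5 4/5 0; -24/25 -28/125 21/125 0; 0 0 0 1]
M⁻¹ · (33/25, 276/125, -1453/500)ᵀ = (-3, -1, -9/4)ᵀ

p = (-3, -1, -9/4)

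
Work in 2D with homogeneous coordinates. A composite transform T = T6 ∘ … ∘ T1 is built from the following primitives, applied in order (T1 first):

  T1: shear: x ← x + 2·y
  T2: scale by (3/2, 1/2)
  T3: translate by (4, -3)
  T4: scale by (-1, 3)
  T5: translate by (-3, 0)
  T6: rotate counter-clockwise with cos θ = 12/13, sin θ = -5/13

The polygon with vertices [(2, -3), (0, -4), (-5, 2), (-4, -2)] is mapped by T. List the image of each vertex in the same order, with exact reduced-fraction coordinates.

T1 shear: x ← x + 2·y: (2, -3) → (-4, -3); (0, -4) → (-8, -4); (-5, 2) → (-1, 2); (-4, -2) → (-8, -2)
T2 scale by (3/2, 1/2): (-4, -3) → (-6, -3/2); (-8, -4) → (-12, -2); (-1, 2) → (-3/2, 1); (-8, -2) → (-12, -1)
T3 translate by (4, -3): (-6, -3/2) → (-2, -9/2); (-12, -2) → (-8, -5); (-3/2, 1) → (5/2, -2); (-12, -1) → (-8, -4)
T4 scale by (-1, 3): (-2, -9/2) → (2, -27/2); (-8, -5) → (8, -15); (5/2, -2) → (-5/2, -6); (-8, -4) → (8, -12)
T5 translate by (-3, 0): (2, -27/2) → (-1, -27/2); (8, -15) → (5, -15); (-5/2, -6) → (-11/2, -6); (8, -12) → (5, -12)
T6 rotate counter-clockwise with cos θ = 12/13, sin θ = -5/13: (-1, -27/2) → (-159/26, -157/13); (5, -15) → (-15/13, -205/13); (-11/2, -6) → (-96/13, -89/26); (5, -12) → (0, -13)

image vertices: (-159/26, -157/13), (-15/13, -205/13), (-96/13, -89/26), (0, -13)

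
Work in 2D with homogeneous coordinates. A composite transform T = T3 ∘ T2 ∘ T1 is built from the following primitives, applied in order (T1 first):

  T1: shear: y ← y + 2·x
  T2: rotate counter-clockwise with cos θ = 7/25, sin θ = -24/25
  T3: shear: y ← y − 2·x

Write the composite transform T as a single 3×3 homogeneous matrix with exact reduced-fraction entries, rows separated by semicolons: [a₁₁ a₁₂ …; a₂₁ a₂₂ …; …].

T1 = [1 0 0; 2 1 0; 0 0 1]
T2·T1 = [11/5 24/25 0; -2/5 7/25 0; 0 0 1]
T3·…·T1 = [11/5 24/25 0; -24/5 -41/25 0; 0 0 1]

T = [11/5 24/25 0; -24/5 -41/25 0; 0 0 1]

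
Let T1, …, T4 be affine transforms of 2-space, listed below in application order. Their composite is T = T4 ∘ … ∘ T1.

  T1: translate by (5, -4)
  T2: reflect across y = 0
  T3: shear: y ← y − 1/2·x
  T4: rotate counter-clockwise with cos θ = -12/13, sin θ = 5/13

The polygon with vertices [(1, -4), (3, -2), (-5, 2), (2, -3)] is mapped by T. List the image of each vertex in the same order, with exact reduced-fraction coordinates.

T1 translate by (5, -4): (1, -4) → (6, -8); (3, -2) → (8, -6); (-5, 2) → (0, -2); (2, -3) → (7, -7)
T2 reflect across y = 0: (6, -8) → (6, 8); (8, -6) → (8, 6); (0, -2) → (0, 2); (7, -7) → (7, 7)
T3 shear: y ← y − 1/2·x: (6, 8) → (6, 5); (8, 6) → (8, 2); (0, 2) → (0, 2); (7, 7) → (7, 7/2)
T4 rotate counter-clockwise with cos θ = -12/13, sin θ = 5/13: (6, 5) → (-97/13, -30/13); (8, 2) → (-106/13, 16/13); (0, 2) → (-10/13, -24/13); (7, 7/2) → (-203/26, -7/13)

image vertices: (-97/13, -30/13), (-106/13, 16/13), (-10/13, -24/13), (-203/26, -7/13)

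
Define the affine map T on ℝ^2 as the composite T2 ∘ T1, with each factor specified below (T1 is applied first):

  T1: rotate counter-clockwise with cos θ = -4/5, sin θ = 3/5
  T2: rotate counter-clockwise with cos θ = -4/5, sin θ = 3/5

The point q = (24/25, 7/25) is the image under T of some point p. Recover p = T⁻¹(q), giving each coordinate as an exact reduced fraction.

p = (0, 1)

T1 = [-4/5 -3/5 0; 3/5 -4/5 0; 0 0 1]
T2·T1 = [7/25 24/25 0; -24/25 7/25 0; 0 0 1]
det M = 1; M⁻¹ = [7/25 -24/25 0; 24/25 7/25 0; 0 0 1]
M⁻¹ · (24/25, 7/25)ᵀ = (0, 1)ᵀ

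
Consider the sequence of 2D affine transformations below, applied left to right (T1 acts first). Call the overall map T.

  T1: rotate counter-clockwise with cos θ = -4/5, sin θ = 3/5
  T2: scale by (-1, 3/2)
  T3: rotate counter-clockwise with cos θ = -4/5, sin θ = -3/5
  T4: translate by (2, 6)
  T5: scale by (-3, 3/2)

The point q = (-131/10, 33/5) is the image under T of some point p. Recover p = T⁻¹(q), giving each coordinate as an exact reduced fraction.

p = (1/3, -2)

T1 = [-4/5 -3/5 0; 3/5 -4/5 0; 0 0 1]
T2·T1 = [4/5 3/5 0; 9/10 -6/5 0; 0 0 1]
T3·…·T1 = [-1/10 -6/5 0; -6/5 3/5 0; 0 0 1]
T4·…·T1 = [-1/10 -6/5 2; -6/5 3/5 6; 0 0 1]
T5·…·T1 = [3/10 18/5 -6; -9/5 9/10 9; 0 0 1]
det M = 27/4; M⁻¹ = [2/15 -8/15 28/5; 4/15 2/45 6/5; 0 0 1]
M⁻¹ · (-131/10, 33/5)ᵀ = (1/3, -2)ᵀ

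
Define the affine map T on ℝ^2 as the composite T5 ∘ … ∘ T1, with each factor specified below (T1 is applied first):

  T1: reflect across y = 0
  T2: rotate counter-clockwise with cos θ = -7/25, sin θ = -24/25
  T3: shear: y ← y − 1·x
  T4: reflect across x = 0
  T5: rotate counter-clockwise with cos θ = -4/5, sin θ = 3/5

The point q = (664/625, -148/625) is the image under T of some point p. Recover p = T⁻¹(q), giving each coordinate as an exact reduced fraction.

T1 = [1 0 0; 0 -1 0; 0 0 1]
T2·T1 = [-7/25 -24/25 0; -24/25 7/25 0; 0 0 1]
T3·…·T1 = [-7/25 -24/25 0; -17/25 31/25 0; 0 0 1]
T4·…·T1 = [7/25 24/25 0; -17/25 31/25 0; 0 0 1]
T5·…·T1 = [23/125 -189/125 0; 89/125 -52/125 0; 0 0 1]
det M = 1; M⁻¹ = [-52/125 189/125 0; -89/125 23/125 0; 0 0 1]
M⁻¹ · (664/625, -148/625)ᵀ = (-4/5, -4/5)ᵀ

p = (-4/5, -4/5)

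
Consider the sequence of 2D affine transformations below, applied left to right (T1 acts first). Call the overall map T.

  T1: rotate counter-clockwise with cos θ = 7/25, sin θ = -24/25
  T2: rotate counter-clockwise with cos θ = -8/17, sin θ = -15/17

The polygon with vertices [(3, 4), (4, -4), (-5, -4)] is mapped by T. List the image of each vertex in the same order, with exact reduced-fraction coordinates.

T1 rotate counter-clockwise with cos θ = 7/25, sin θ = -24/25: (3, 4) → (117/25, -44/25); (4, -4) → (-68/25, -124/25); (-5, -4) → (-131/25, 92/25)
T2 rotate counter-clockwise with cos θ = -8/17, sin θ = -15/17: (117/25, -44/25) → (-1596/425, -1403/425); (-68/25, -124/25) → (-1316/425, 2012/425); (-131/25, 92/25) → (2428/425, 1229/425)

image vertices: (-1596/425, -1403/425), (-1316/425, 2012/425), (2428/425, 1229/425)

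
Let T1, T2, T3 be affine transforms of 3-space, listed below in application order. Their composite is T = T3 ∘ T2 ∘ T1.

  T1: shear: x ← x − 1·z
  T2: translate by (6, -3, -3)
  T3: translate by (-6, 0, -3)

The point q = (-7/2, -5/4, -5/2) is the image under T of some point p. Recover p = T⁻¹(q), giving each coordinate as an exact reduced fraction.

T1 = [1 0 -1 0; 0 1 0 0; 0 0 1 0; 0 0 0 1]
T2·T1 = [1 0 -1 6; 0 1 0 -3; 0 0 1 -3; 0 0 0 1]
T3·…·T1 = [1 0 -1 0; 0 1 0 -3; 0 0 1 -6; 0 0 0 1]
det M = 1; M⁻¹ = [1 0 1 6; 0 1 0 3; 0 0 1 6; 0 0 0 1]
M⁻¹ · (-7/2, -5/4, -5/2)ᵀ = (0, 7/4, 7/2)ᵀ

p = (0, 7/4, 7/2)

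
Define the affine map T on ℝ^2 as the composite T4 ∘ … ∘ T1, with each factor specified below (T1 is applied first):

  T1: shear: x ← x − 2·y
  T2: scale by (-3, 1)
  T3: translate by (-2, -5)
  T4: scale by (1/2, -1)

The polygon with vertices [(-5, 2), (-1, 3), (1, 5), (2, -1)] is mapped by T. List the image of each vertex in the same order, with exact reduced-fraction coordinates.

T1 shear: x ← x − 2·y: (-5, 2) → (-9, 2); (-1, 3) → (-7, 3); (1, 5) → (-9, 5); (2, -1) → (4, -1)
T2 scale by (-3, 1): (-9, 2) → (27, 2); (-7, 3) → (21, 3); (-9, 5) → (27, 5); (4, -1) → (-12, -1)
T3 translate by (-2, -5): (27, 2) → (25, -3); (21, 3) → (19, -2); (27, 5) → (25, 0); (-12, -1) → (-14, -6)
T4 scale by (1/2, -1): (25, -3) → (25/2, 3); (19, -2) → (19/2, 2); (25, 0) → (25/2, 0); (-14, -6) → (-7, 6)

image vertices: (25/2, 3), (19/2, 2), (25/2, 0), (-7, 6)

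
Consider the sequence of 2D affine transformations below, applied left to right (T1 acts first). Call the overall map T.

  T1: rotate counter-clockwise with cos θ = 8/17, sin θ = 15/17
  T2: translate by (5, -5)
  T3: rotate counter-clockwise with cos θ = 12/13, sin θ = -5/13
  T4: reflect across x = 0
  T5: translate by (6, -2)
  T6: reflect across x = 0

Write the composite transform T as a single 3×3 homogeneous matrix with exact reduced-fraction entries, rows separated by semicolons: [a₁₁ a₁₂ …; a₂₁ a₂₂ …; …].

T1 = [8/17 -15/17 0; 15/17 8/17 0; 0 0 1]
T2·T1 = [8/17 -15/17 5; 15/17 8/17 -5; 0 0 1]
T3·…·T1 = [171/221 -140/221 35/13; 140/221 171/221 -85/13; 0 0 1]
T4·…·T1 = [-171/221 140/221 -35/13; 140/221 171/221 -85/13; 0 0 1]
T5·…·T1 = [-171/221 140/221 43/13; 140/221 171/221 -111/13; 0 0 1]
T6·…·T1 = [171/221 -140/221 -43/13; 140/221 171/221 -111/13; 0 0 1]

T = [171/221 -140/221 -43/13; 140/221 171/221 -111/13; 0 0 1]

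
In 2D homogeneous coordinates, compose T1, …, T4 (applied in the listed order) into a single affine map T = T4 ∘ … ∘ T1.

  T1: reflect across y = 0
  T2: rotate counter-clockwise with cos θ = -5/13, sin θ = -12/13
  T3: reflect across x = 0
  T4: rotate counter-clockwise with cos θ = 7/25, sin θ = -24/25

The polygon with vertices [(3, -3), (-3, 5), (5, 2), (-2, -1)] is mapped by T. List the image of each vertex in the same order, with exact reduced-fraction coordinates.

image vertices: (-1371/325, 147/325), (1779/325, -653/325), (-857/325, -1526/325), (302/325, 661/325)

T1 reflect across y = 0: (3, -3) → (3, 3); (-3, 5) → (-3, -5); (5, 2) → (5, -2); (-2, -1) → (-2, 1)
T2 rotate counter-clockwise with cos θ = -5/13, sin θ = -12/13: (3, 3) → (21/13, -51/13); (-3, -5) → (-45/13, 61/13); (5, -2) → (-49/13, -50/13); (-2, 1) → (22/13, 19/13)
T3 reflect across x = 0: (21/13, -51/13) → (-21/13, -51/13); (-45/13, 61/13) → (45/13, 61/13); (-49/13, -50/13) → (49/13, -50/13); (22/13, 19/13) → (-22/13, 19/13)
T4 rotate counter-clockwise with cos θ = 7/25, sin θ = -24/25: (-21/13, -51/13) → (-1371/325, 147/325); (45/13, 61/13) → (1779/325, -653/325); (49/13, -50/13) → (-857/325, -1526/325); (-22/13, 19/13) → (302/325, 661/325)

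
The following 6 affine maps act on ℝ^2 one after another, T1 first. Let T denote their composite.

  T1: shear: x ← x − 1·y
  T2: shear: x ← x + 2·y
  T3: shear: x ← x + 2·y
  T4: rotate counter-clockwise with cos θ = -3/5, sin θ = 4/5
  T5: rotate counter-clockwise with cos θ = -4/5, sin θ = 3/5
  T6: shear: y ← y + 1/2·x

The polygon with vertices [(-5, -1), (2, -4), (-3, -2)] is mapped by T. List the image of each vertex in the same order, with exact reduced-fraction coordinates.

image vertices: (-1, 15/2), (-4, 8), (-2, 8)

T1 shear: x ← x − 1·y: (-5, -1) → (-4, -1); (2, -4) → (6, -4); (-3, -2) → (-1, -2)
T2 shear: x ← x + 2·y: (-4, -1) → (-6, -1); (6, -4) → (-2, -4); (-1, -2) → (-5, -2)
T3 shear: x ← x + 2·y: (-6, -1) → (-8, -1); (-2, -4) → (-10, -4); (-5, -2) → (-9, -2)
T4 rotate counter-clockwise with cos θ = -3/5, sin θ = 4/5: (-8, -1) → (28/5, -29/5); (-10, -4) → (46/5, -28/5); (-9, -2) → (7, -6)
T5 rotate counter-clockwise with cos θ = -4/5, sin θ = 3/5: (28/5, -29/5) → (-1, 8); (46/5, -28/5) → (-4, 10); (7, -6) → (-2, 9)
T6 shear: y ← y + 1/2·x: (-1, 8) → (-1, 15/2); (-4, 10) → (-4, 8); (-2, 9) → (-2, 8)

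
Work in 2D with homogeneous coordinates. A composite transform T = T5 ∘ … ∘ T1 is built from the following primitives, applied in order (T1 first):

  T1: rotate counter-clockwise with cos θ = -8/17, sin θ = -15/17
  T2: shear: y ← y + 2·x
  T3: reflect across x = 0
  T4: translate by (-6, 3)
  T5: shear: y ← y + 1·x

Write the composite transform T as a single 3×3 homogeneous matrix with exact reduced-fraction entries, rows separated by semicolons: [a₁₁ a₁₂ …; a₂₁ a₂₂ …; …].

T1 = [-8/17 15/17 0; -15/17 -8/17 0; 0 0 1]
T2·T1 = [-8/17 15/17 0; -31/17 22/17 0; 0 0 1]
T3·…·T1 = [8/17 -15/17 0; -31/17 22/17 0; 0 0 1]
T4·…·T1 = [8/17 -15/17 -6; -31/17 22/17 3; 0 0 1]
T5·…·T1 = [8/17 -15/17 -6; -23/17 7/17 -3; 0 0 1]

T = [8/17 -15/17 -6; -23/17 7/17 -3; 0 0 1]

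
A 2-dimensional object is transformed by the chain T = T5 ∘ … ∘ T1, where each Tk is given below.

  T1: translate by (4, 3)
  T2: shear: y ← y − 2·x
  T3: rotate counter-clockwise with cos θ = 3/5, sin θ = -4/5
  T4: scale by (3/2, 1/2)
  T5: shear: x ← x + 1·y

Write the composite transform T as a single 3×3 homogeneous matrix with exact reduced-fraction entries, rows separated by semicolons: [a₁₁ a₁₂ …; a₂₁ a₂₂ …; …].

T1 = [1 0 4; 0 1 3; 0 0 1]
T2·T1 = [1 0 4; -2 1 -5; 0 0 1]
T3·…·T1 = [-1 4/5 -8/5; -2 3/5 -31/5; 0 0 1]
T4·…·T1 = [-3/2 6/5 -12/5; -1 3/10 -31/10; 0 0 1]
T5·…·T1 = [-5/2 3/2 -11/2; -1 3/10 -31/10; 0 0 1]

T = [-5/2 3/2 -11/2; -1 3/10 -31/10; 0 0 1]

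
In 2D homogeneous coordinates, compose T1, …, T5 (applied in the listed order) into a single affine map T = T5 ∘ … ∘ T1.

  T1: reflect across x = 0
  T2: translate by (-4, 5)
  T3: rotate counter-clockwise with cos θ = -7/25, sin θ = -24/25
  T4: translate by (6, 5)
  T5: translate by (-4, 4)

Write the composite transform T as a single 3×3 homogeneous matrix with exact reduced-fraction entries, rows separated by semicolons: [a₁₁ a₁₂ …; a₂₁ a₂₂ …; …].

T1 = [-1 0 0; 0 1 0; 0 0 1]
T2·T1 = [-1 0 -4; 0 1 5; 0 0 1]
T3·…·T1 = [7/25 24/25 148/25; 24/25 -7/25 61/25; 0 0 1]
T4·…·T1 = [7/25 24/25 298/25; 24/25 -7/25 186/25; 0 0 1]
T5·…·T1 = [7/25 24/25 198/25; 24/25 -7/25 286/25; 0 0 1]

T = [7/25 24/25 198/25; 24/25 -7/25 286/25; 0 0 1]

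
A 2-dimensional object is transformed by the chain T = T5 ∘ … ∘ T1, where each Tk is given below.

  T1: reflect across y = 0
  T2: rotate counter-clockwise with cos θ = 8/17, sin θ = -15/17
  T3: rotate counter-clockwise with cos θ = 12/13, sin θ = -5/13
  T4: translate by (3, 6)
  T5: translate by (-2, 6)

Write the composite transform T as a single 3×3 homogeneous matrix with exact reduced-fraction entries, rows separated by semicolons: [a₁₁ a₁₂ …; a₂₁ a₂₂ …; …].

T1 = [1 0 0; 0 -1 0; 0 0 1]
T2·T1 = [8/17 -15/17 0; -15/17 -8/17 0; 0 0 1]
T3·…·T1 = [21/221 -220/221 0; -220/221 -21/221 0; 0 0 1]
T4·…·T1 = [21/221 -220/221 3; -220/221 -21/221 6; 0 0 1]
T5·…·T1 = [21/221 -220/221 1; -220/221 -21/221 12; 0 0 1]

T = [21/221 -220/221 1; -220/221 -21/221 12; 0 0 1]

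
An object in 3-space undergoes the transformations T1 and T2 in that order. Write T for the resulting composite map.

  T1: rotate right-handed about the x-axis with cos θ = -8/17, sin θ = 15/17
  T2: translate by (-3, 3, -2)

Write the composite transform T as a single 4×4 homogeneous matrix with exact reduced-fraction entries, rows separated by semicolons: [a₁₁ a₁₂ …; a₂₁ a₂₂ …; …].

T1 = [1 0 0 0; 0 -8/17 -15/17 0; 0 15/17 -8/17 0; 0 0 0 1]
T2·T1 = [1 0 0 -3; 0 -8/17 -15/17 3; 0 15/17 -8/17 -2; 0 0 0 1]

T = [1 0 0 -3; 0 -8/17 -15/17 3; 0 15/17 -8/17 -2; 0 0 0 1]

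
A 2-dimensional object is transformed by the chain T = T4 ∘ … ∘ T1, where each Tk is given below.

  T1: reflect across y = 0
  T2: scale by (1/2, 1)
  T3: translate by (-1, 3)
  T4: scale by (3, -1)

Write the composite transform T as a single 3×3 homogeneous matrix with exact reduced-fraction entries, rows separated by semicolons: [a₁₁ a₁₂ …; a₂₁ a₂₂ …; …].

T = [3/2 0 -3; 0 1 -3; 0 0 1]

T1 = [1 0 0; 0 -1 0; 0 0 1]
T2·T1 = [1/2 0 0; 0 -1 0; 0 0 1]
T3·…·T1 = [1/2 0 -1; 0 -1 3; 0 0 1]
T4·…·T1 = [3/2 0 -3; 0 1 -3; 0 0 1]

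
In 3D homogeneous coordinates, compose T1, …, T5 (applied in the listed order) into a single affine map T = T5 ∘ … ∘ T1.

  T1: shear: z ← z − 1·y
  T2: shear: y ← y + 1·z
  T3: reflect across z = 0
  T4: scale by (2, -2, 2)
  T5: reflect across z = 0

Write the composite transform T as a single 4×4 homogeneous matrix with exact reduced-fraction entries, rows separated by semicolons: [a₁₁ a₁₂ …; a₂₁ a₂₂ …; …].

T = [2 0 0 0; 0 0 -2 0; 0 -2 2 0; 0 0 0 1]

T1 = [1 0 0 0; 0 1 0 0; 0 -1 1 0; 0 0 0 1]
T2·T1 = [1 0 0 0; 0 0 1 0; 0 -1 1 0; 0 0 0 1]
T3·…·T1 = [1 0 0 0; 0 0 1 0; 0 1 -1 0; 0 0 0 1]
T4·…·T1 = [2 0 0 0; 0 0 -2 0; 0 2 -2 0; 0 0 0 1]
T5·…·T1 = [2 0 0 0; 0 0 -2 0; 0 -2 2 0; 0 0 0 1]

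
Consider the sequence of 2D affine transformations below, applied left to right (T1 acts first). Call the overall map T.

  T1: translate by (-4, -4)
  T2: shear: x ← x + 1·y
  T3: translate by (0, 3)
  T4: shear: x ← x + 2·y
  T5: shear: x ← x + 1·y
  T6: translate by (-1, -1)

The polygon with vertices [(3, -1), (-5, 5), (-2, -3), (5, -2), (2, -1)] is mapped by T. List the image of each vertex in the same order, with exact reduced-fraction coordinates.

T1 translate by (-4, -4): (3, -1) → (-1, -5); (-5, 5) → (-9, 1); (-2, -3) → (-6, -7); (5, -2) → (1, -6); (2, -1) → (-2, -5)
T2 shear: x ← x + 1·y: (-1, -5) → (-6, -5); (-9, 1) → (-8, 1); (-6, -7) → (-13, -7); (1, -6) → (-5, -6); (-2, -5) → (-7, -5)
T3 translate by (0, 3): (-6, -5) → (-6, -2); (-8, 1) → (-8, 4); (-13, -7) → (-13, -4); (-5, -6) → (-5, -3); (-7, -5) → (-7, -2)
T4 shear: x ← x + 2·y: (-6, -2) → (-10, -2); (-8, 4) → (0, 4); (-13, -4) → (-21, -4); (-5, -3) → (-11, -3); (-7, -2) → (-11, -2)
T5 shear: x ← x + 1·y: (-10, -2) → (-12, -2); (0, 4) → (4, 4); (-21, -4) → (-25, -4); (-11, -3) → (-14, -3); (-11, -2) → (-13, -2)
T6 translate by (-1, -1): (-12, -2) → (-13, -3); (4, 4) → (3, 3); (-25, -4) → (-26, -5); (-14, -3) → (-15, -4); (-13, -2) → (-14, -3)

image vertices: (-13, -3), (3, 3), (-26, -5), (-15, -4), (-14, -3)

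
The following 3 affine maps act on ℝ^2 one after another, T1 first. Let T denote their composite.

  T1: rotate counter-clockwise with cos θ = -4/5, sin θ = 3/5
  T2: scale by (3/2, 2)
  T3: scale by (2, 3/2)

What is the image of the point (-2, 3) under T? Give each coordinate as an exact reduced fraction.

T1 rotate counter-clockwise with cos θ = -4/5, sin θ = 3/5: (-2, 3) → (-1/5, -18/5)
T2 scale by (3/2, 2): (-1/5, -18/5) → (-3/10, -36/5)
T3 scale by (2, 3/2): (-3/10, -36/5) → (-3/5, -54/5)

T(p) = (-3/5, -54/5)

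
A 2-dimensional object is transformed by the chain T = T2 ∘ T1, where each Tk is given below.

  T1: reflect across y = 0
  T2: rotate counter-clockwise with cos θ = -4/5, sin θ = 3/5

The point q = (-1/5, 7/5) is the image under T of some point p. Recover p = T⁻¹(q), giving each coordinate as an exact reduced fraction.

T1 = [1 0 0; 0 -1 0; 0 0 1]
T2·T1 = [-4/5 3/5 0; 3/5 4/5 0; 0 0 1]
det M = -1; M⁻¹ = [-4/5 3/5 0; 3/5 4/5 0; 0 0 1]
M⁻¹ · (-1/5, 7/5)ᵀ = (1, 1)ᵀ

p = (1, 1)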